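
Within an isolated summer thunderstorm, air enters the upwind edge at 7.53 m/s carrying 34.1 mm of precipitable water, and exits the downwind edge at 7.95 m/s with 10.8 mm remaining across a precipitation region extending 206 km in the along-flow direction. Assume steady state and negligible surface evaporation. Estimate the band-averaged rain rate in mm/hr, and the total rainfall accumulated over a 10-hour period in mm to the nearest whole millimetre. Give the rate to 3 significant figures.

R ≈ 2.99 mm/hr; total ≈ 30 mm

Column moisture flux per unit crosswind length is F = V × PW.
Inflow: F_in = 7.53 × 34.1 = 256.773 mm·m/s
Outflow: F_out = 7.95 × 10.8 = 85.86 mm·m/s
Steady-state rate R = (F_in − F_out)/L = (256.773 − 85.86) / 206000 m = 8.297e-04 mm/s.
R = 8.297e-04 × 3600 = 2.99 mm/hr.
Over 10 h: total = 2.99 × 10 = 29.9 ≈ 30 mm.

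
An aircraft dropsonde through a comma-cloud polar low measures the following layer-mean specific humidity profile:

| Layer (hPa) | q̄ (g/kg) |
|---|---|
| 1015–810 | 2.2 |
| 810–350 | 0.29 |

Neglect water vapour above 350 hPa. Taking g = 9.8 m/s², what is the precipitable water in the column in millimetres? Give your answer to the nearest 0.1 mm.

Precipitable water is the column-integrated vapour mass per unit area: PW = (1/g) Σ q̄ Δp, with q in kg/kg and Δp in Pa (1 kg/m² of water = 1 mm).
Layer 1015–810 hPa: Δp = 205 hPa = 20500 Pa, q̄ = 0.0022 kg/kg → 0.0022 × 20500 / 9.8 = 4.60 mm
Layer 810–350 hPa: Δp = 460 hPa = 46000 Pa, q̄ = 0.00029 kg/kg → 0.00029 × 46000 / 9.8 = 1.36 mm
PW = 4.60 + 1.36 = 5.96 ≈ 6.0 mm.

PW ≈ 6.0 mm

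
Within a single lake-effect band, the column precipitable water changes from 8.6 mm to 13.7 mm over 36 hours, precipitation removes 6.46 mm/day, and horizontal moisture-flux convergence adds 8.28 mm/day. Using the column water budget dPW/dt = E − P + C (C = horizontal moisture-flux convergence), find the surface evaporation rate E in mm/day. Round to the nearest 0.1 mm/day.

E ≈ 1.6 mm/day

dPW/dt = (13.7 − 8.6) mm / (36/24 day) = +3.400 mm/day.
E = dPW/dt + P − C = (+3.400) + 6.46 − (8.28) = 1.6 mm/day.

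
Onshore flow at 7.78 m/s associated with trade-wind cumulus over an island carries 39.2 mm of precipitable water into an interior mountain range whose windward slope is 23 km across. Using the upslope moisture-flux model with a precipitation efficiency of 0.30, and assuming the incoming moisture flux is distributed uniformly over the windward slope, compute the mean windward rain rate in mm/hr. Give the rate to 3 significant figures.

Incoming column moisture flux per unit ridge length: F = V × PW = 7.78 × 39.2 = 304.976 mm·m/s.
Spread over the 23 km slope with efficiency ε = 0.30: R = ε·F/W = 0.30 × 304.976 / 23000 m = 3.978e-03 mm/s.
R = 3.978e-03 × 3600 = 14.3 mm/hr.

R ≈ 14.3 mm/hr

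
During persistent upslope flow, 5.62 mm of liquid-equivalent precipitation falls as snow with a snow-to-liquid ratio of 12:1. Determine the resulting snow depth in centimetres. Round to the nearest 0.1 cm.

Snow depth = liquid × ratio = 5.62 mm × 12 = 67.44 mm = 6.7 cm.

snow depth ≈ 6.7 cm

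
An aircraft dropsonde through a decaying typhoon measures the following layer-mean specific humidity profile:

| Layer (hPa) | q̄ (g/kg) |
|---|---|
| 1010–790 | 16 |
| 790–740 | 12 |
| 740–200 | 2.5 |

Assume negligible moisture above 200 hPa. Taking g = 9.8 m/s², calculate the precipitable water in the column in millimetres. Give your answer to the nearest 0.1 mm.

PW ≈ 55.8 mm

Precipitable water is the column-integrated vapour mass per unit area: PW = (1/g) Σ q̄ Δp, with q in kg/kg and Δp in Pa (1 kg/m² of water = 1 mm).
Layer 1010–790 hPa: Δp = 220 hPa = 22000 Pa, q̄ = 0.016 kg/kg → 0.016 × 22000 / 9.8 = 35.92 mm
Layer 790–740 hPa: Δp = 50 hPa = 5000 Pa, q̄ = 0.012 kg/kg → 0.012 × 5000 / 9.8 = 6.12 mm
Layer 740–200 hPa: Δp = 540 hPa = 54000 Pa, q̄ = 0.0025 kg/kg → 0.0025 × 54000 / 9.8 = 13.78 mm
PW = 35.92 + 6.12 + 13.78 = 55.82 ≈ 55.8 mm.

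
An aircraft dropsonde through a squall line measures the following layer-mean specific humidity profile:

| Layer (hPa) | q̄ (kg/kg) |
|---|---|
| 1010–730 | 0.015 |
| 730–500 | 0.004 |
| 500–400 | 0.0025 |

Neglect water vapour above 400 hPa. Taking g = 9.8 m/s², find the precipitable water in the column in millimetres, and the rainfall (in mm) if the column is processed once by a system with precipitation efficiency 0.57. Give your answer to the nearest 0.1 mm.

Precipitable water is the column-integrated vapour mass per unit area: PW = (1/g) Σ q̄ Δp, with q in kg/kg and Δp in Pa (1 kg/m² of water = 1 mm).
Layer 1010–730 hPa: Δp = 280 hPa = 28000 Pa, q̄ = 0.015 kg/kg → 0.015 × 28000 / 9.8 = 42.86 mm
Layer 730–500 hPa: Δp = 230 hPa = 23000 Pa, q̄ = 0.004 kg/kg → 0.004 × 23000 / 9.8 = 9.39 mm
Layer 500–400 hPa: Δp = 100 hPa = 10000 Pa, q̄ = 0.0025 kg/kg → 0.0025 × 10000 / 9.8 = 2.55 mm
PW = 42.86 + 9.39 + 2.55 = 54.80 ≈ 54.8 mm.
Rainfall = ε × PW = 0.57 × 54.8 = 31.2 mm.

PW ≈ 54.8 mm; rainfall ≈ 31.2 mm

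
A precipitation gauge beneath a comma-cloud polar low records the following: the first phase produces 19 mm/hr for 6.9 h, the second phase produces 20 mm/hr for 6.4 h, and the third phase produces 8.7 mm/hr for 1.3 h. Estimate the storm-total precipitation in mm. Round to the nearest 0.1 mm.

Total = Σ Rᵢ Δtᵢ = 19 × 6.9 + 20 × 6.4 + 8.7 × 1.3
      = 131.1 + 128 + 11.31 = 270.4 mm.

total ≈ 270.4 mm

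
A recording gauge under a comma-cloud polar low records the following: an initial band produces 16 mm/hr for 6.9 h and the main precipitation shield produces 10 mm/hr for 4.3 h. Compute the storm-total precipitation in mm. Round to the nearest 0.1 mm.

Total = Σ Rᵢ Δtᵢ = 16 × 6.9 + 10 × 4.3
      = 110.4 + 43 = 153.4 mm.

total ≈ 153.4 mm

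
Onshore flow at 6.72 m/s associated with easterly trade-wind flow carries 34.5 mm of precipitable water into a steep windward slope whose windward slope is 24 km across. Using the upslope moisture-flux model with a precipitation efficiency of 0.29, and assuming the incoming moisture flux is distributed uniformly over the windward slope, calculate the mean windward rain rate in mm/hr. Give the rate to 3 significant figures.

R ≈ 10.1 mm/hr

Incoming column moisture flux per unit ridge length: F = V × PW = 6.72 × 34.5 = 231.84 mm·m/s.
Spread over the 24 km slope with efficiency ε = 0.29: R = ε·F/W = 0.29 × 231.84 / 24000 m = 2.801e-03 mm/s.
R = 2.801e-03 × 3600 = 10.1 mm/hr.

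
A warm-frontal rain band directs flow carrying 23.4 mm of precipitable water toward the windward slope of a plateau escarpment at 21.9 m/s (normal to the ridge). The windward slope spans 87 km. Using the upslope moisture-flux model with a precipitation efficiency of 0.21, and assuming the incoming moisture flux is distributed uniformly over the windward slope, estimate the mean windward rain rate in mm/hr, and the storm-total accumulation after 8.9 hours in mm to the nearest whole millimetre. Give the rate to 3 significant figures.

Incoming column moisture flux per unit ridge length: F = V × PW = 21.9 × 23.4 = 512.46 mm·m/s.
Spread over the 87 km slope with efficiency ε = 0.21: R = ε·F/W = 0.21 × 512.46 / 87000 m = 1.237e-03 mm/s.
R = 1.237e-03 × 3600 = 4.45 mm/hr.
Over 8.9 h: total = 4.45 × 8.9 = 39.605 ≈ 40 mm.

R ≈ 4.45 mm/hr; total ≈ 40 mm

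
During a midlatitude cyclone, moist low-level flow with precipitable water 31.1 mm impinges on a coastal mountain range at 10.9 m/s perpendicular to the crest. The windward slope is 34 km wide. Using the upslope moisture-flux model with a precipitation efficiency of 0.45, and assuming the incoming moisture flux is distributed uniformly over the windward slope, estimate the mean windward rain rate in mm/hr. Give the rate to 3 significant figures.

Incoming column moisture flux per unit ridge length: F = V × PW = 10.9 × 31.1 = 338.99 mm·m/s.
Spread over the 34 km slope with efficiency ε = 0.45: R = ε·F/W = 0.45 × 338.99 / 34000 m = 4.487e-03 mm/s.
R = 4.487e-03 × 3600 = 16.2 mm/hr.

R ≈ 16.2 mm/hr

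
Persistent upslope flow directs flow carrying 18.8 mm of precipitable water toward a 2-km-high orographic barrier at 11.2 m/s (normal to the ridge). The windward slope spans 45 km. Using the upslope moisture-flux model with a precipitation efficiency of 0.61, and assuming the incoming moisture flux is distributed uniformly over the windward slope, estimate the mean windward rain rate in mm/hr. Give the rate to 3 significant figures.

Incoming column moisture flux per unit ridge length: F = V × PW = 11.2 × 18.8 = 210.56 mm·m/s.
Spread over the 45 km slope with efficiency ε = 0.61: R = ε·F/W = 0.61 × 210.56 / 45000 m = 2.854e-03 mm/s.
R = 2.854e-03 × 3600 = 10.3 mm/hr.

R ≈ 10.3 mm/hr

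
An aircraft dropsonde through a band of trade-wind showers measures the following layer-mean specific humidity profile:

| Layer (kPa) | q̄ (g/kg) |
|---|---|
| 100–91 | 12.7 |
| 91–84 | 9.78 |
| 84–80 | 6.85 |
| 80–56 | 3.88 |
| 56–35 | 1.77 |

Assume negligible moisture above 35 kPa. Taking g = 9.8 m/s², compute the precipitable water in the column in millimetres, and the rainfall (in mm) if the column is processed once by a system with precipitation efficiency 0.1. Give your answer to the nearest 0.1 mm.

Precipitable water is the column-integrated vapour mass per unit area: PW = (1/g) Σ q̄ Δp, with q in kg/kg and Δp in Pa (1 kg/m² of water = 1 mm).
Layer 100–91 kPa: Δp = 90 hPa = 9000 Pa, q̄ = 0.0127 kg/kg → 0.0127 × 9000 / 9.8 = 11.66 mm
Layer 91–84 kPa: Δp = 70 hPa = 7000 Pa, q̄ = 0.00978 kg/kg → 0.00978 × 7000 / 9.8 = 6.99 mm
Layer 84–80 kPa: Δp = 40 hPa = 4000 Pa, q̄ = 0.00685 kg/kg → 0.00685 × 4000 / 9.8 = 2.80 mm
Layer 80–56 kPa: Δp = 240 hPa = 24000 Pa, q̄ = 0.00388 kg/kg → 0.00388 × 24000 / 9.8 = 9.50 mm
Layer 56–35 kPa: Δp = 210 hPa = 21000 Pa, q̄ = 0.00177 kg/kg → 0.00177 × 21000 / 9.8 = 3.79 mm
PW = 11.66 + 6.99 + 2.80 + 9.50 + 3.79 = 34.74 ≈ 34.7 mm.
Rainfall = ε × PW = 0.1 × 34.7 = 3.5 mm.

PW ≈ 34.7 mm; rainfall ≈ 3.5 mm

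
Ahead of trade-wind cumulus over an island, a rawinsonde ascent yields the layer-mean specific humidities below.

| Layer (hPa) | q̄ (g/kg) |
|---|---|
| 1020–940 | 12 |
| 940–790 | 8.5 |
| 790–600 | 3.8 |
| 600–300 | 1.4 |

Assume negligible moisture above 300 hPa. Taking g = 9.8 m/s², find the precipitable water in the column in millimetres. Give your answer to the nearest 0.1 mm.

PW ≈ 34.5 mm

Precipitable water is the column-integrated vapour mass per unit area: PW = (1/g) Σ q̄ Δp, with q in kg/kg and Δp in Pa (1 kg/m² of water = 1 mm).
Layer 1020–940 hPa: Δp = 80 hPa = 8000 Pa, q̄ = 0.012 kg/kg → 0.012 × 8000 / 9.8 = 9.80 mm
Layer 940–790 hPa: Δp = 150 hPa = 15000 Pa, q̄ = 0.0085 kg/kg → 0.0085 × 15000 / 9.8 = 13.01 mm
Layer 790–600 hPa: Δp = 190 hPa = 19000 Pa, q̄ = 0.0038 kg/kg → 0.0038 × 19000 / 9.8 = 7.37 mm
Layer 600–300 hPa: Δp = 300 hPa = 30000 Pa, q̄ = 0.0014 kg/kg → 0.0014 × 30000 / 9.8 = 4.29 mm
PW = 9.80 + 13.01 + 7.37 + 4.29 = 34.47 ≈ 34.5 mm.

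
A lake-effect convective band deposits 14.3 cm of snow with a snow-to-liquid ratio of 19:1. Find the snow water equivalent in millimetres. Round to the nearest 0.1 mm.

SWE ≈ 7.5 mm

SWE = snow depth / ratio = 14.3 cm / 19 = 0.753 cm = 7.5 mm.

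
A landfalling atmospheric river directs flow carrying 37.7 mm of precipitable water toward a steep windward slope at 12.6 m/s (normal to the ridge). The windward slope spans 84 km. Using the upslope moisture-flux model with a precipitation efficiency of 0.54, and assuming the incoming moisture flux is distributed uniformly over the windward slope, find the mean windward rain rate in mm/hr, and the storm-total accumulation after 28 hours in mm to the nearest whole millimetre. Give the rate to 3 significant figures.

R ≈ 11.0 mm/hr; total ≈ 308 mm

Incoming column moisture flux per unit ridge length: F = V × PW = 12.6 × 37.7 = 475.02 mm·m/s.
Spread over the 84 km slope with efficiency ε = 0.54: R = ε·F/W = 0.54 × 475.02 / 84000 m = 3.054e-03 mm/s.
R = 3.054e-03 × 3600 = 11.0 mm/hr.
Over 28 h: total = 11.0 × 28 = 308 mm.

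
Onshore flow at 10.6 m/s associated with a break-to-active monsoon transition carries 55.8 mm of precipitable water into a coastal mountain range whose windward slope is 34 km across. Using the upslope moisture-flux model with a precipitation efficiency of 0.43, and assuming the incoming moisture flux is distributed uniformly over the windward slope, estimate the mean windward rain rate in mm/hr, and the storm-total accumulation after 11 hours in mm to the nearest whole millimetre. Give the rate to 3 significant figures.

R ≈ 26.9 mm/hr; total ≈ 296 mm

Incoming column moisture flux per unit ridge length: F = V × PW = 10.6 × 55.8 = 591.48 mm·m/s.
Spread over the 34 km slope with efficiency ε = 0.43: R = ε·F/W = 0.43 × 591.48 / 34000 m = 7.480e-03 mm/s.
R = 7.480e-03 × 3600 = 26.9 mm/hr.
Over 11 h: total = 26.9 × 11 = 295.9 ≈ 296 mm.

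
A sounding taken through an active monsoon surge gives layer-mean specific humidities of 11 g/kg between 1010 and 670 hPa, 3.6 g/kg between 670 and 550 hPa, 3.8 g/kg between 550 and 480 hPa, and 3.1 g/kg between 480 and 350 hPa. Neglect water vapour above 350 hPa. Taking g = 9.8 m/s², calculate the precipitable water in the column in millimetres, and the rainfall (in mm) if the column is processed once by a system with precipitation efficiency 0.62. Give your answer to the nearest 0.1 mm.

Precipitable water is the column-integrated vapour mass per unit area: PW = (1/g) Σ q̄ Δp, with q in kg/kg and Δp in Pa (1 kg/m² of water = 1 mm).
Layer 1010–670 hPa: Δp = 340 hPa = 34000 Pa, q̄ = 0.011 kg/kg → 0.011 × 34000 / 9.8 = 38.16 mm
Layer 670–550 hPa: Δp = 120 hPa = 12000 Pa, q̄ = 0.0036 kg/kg → 0.0036 × 12000 / 9.8 = 4.41 mm
Layer 550–480 hPa: Δp = 70 hPa = 7000 Pa, q̄ = 0.0038 kg/kg → 0.0038 × 7000 / 9.8 = 2.71 mm
Layer 480–350 hPa: Δp = 130 hPa = 13000 Pa, q̄ = 0.0031 kg/kg → 0.0031 × 13000 / 9.8 = 4.11 mm
PW = 38.16 + 4.41 + 2.71 + 4.11 = 49.39 ≈ 49.4 mm.
Rainfall = ε × PW = 0.62 × 49.4 = 30.6 mm.

PW ≈ 49.4 mm; rainfall ≈ 30.6 mm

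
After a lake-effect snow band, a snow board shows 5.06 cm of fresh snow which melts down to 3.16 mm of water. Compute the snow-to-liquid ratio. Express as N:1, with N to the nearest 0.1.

Ratio = snow depth / SWE = 50.6 mm / 3.16 mm = 16.0, i.e. 16.0:1.

ratio ≈ 16.0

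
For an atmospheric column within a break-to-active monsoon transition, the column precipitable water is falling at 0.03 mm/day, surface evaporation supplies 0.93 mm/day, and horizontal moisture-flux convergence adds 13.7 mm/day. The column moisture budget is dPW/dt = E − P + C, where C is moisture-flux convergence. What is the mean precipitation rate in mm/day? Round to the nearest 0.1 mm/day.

P ≈ 14.7 mm/day

dPW/dt = -0.03 mm/day.
P = E + C − dPW/dt = 0.93 + (13.7) − (-0.03) = 14.7 mm/day.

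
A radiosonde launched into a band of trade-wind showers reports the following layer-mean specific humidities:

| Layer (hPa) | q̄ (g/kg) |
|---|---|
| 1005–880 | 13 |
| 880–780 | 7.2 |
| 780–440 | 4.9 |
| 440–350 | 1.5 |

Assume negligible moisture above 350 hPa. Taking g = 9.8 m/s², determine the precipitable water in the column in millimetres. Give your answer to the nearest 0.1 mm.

PW ≈ 42.3 mm

Precipitable water is the column-integrated vapour mass per unit area: PW = (1/g) Σ q̄ Δp, with q in kg/kg and Δp in Pa (1 kg/m² of water = 1 mm).
Layer 1005–880 hPa: Δp = 125 hPa = 12500 Pa, q̄ = 0.013 kg/kg → 0.013 × 12500 / 9.8 = 16.58 mm
Layer 880–780 hPa: Δp = 100 hPa = 10000 Pa, q̄ = 0.0072 kg/kg → 0.0072 × 10000 / 9.8 = 7.35 mm
Layer 780–440 hPa: Δp = 340 hPa = 34000 Pa, q̄ = 0.0049 kg/kg → 0.0049 × 34000 / 9.8 = 17.00 mm
Layer 440–350 hPa: Δp = 90 hPa = 9000 Pa, q̄ = 0.0015 kg/kg → 0.0015 × 9000 / 9.8 = 1.38 mm
PW = 16.58 + 7.35 + 17.00 + 1.38 = 42.31 ≈ 42.3 mm.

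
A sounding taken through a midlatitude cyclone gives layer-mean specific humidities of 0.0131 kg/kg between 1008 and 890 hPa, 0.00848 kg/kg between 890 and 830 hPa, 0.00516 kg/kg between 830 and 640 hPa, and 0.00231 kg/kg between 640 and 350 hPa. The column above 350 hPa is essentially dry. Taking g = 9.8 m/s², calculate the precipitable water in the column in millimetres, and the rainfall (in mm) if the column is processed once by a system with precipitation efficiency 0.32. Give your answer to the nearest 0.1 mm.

Precipitable water is the column-integrated vapour mass per unit area: PW = (1/g) Σ q̄ Δp, with q in kg/kg and Δp in Pa (1 kg/m² of water = 1 mm).
Layer 1008–890 hPa: Δp = 118 hPa = 11800 Pa, q̄ = 0.0131 kg/kg → 0.0131 × 11800 / 9.8 = 15.77 mm
Layer 890–830 hPa: Δp = 60 hPa = 6000 Pa, q̄ = 0.00848 kg/kg → 0.00848 × 6000 / 9.8 = 5.19 mm
Layer 830–640 hPa: Δp = 190 hPa = 19000 Pa, q̄ = 0.00516 kg/kg → 0.00516 × 19000 / 9.8 = 10.00 mm
Layer 640–350 hPa: Δp = 290 hPa = 29000 Pa, q̄ = 0.00231 kg/kg → 0.00231 × 29000 / 9.8 = 6.84 mm
PW = 15.77 + 5.19 + 10.00 + 6.84 = 37.80 ≈ 37.8 mm.
Rainfall = ε × PW = 0.32 × 37.8 = 12.1 mm.

PW ≈ 37.8 mm; rainfall ≈ 12.1 mm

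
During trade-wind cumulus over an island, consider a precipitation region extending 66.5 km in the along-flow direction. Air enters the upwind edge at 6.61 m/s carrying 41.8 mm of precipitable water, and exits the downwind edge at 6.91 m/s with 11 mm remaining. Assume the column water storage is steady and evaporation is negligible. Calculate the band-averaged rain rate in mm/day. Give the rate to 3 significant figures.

R ≈ 260 mm/day

Column moisture flux per unit crosswind length is F = V × PW.
Inflow: F_in = 6.61 × 41.8 = 276.298 mm·m/s
Outflow: F_out = 6.91 × 11 = 76.01 mm·m/s
Steady-state rate R = (F_in − F_out)/L = (276.298 − 76.01) / 66500 m = 3.012e-03 mm/s.
R = 3.012e-03 × 3600 × 24 = 260 mm/day.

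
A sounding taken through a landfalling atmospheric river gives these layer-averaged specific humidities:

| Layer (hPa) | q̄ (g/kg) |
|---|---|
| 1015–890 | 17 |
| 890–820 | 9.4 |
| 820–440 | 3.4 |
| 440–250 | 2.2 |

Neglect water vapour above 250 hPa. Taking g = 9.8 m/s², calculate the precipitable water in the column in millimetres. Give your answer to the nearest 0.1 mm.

Precipitable water is the column-integrated vapour mass per unit area: PW = (1/g) Σ q̄ Δp, with q in kg/kg and Δp in Pa (1 kg/m² of water = 1 mm).
Layer 1015–890 hPa: Δp = 125 hPa = 12500 Pa, q̄ = 0.017 kg/kg → 0.017 × 12500 / 9.8 = 21.68 mm
Layer 890–820 hPa: Δp = 70 hPa = 7000 Pa, q̄ = 0.0094 kg/kg → 0.0094 × 7000 / 9.8 = 6.71 mm
Layer 820–440 hPa: Δp = 380 hPa = 38000 Pa, q̄ = 0.0034 kg/kg → 0.0034 × 38000 / 9.8 = 13.18 mm
Layer 440–250 hPa: Δp = 190 hPa = 19000 Pa, q̄ = 0.0022 kg/kg → 0.0022 × 19000 / 9.8 = 4.27 mm
PW = 21.68 + 6.71 + 13.18 + 4.27 = 45.84 ≈ 45.8 mm.

PW ≈ 45.8 mm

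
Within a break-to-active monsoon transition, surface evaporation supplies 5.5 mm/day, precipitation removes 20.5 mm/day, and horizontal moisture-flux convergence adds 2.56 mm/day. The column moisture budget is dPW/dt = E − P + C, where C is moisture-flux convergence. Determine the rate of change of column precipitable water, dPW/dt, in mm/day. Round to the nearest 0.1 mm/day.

dPW/dt ≈ -12.4 mm/day

dPW/dt = E − P + C = 5.5 − 20.5 + (2.56) = -12.4 mm/day.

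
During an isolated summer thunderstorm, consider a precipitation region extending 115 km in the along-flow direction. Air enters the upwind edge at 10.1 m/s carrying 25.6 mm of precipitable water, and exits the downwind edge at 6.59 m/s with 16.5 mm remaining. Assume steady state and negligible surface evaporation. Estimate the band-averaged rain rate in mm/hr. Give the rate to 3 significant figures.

Column moisture flux per unit crosswind length is F = V × PW.
Inflow: F_in = 10.1 × 25.6 = 258.56 mm·m/s
Outflow: F_out = 6.59 × 16.5 = 108.735 mm·m/s
Steady-state rate R = (F_in − F_out)/L = (258.56 − 108.735) / 115000 m = 1.303e-03 mm/s.
R = 1.303e-03 × 3600 = 4.69 mm/hr.

R ≈ 4.69 mm/hr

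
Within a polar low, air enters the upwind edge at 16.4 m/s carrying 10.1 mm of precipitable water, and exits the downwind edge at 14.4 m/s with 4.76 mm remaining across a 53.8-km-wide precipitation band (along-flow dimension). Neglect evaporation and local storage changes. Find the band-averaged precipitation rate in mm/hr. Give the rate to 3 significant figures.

R ≈ 6.50 mm/hr

Column moisture flux per unit crosswind length is F = V × PW.
Inflow: F_in = 16.4 × 10.1 = 165.64 mm·m/s
Outflow: F_out = 14.4 × 4.76 = 68.544 mm·m/s
Steady-state rate R = (F_in − F_out)/L = (165.64 − 68.544) / 53800 m = 1.805e-03 mm/s.
R = 1.805e-03 × 3600 = 6.50 mm/hr.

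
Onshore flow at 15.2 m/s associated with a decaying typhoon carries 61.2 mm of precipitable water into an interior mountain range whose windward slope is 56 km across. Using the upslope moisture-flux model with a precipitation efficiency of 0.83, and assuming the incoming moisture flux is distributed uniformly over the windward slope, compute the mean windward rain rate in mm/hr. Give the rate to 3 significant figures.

Incoming column moisture flux per unit ridge length: F = V × PW = 15.2 × 61.2 = 930.24 mm·m/s.
Spread over the 56 km slope with efficiency ε = 0.83: R = ε·F/W = 0.83 × 930.24 / 56000 m = 1.379e-02 mm/s.
R = 1.379e-02 × 3600 = 49.6 mm/hr.

R ≈ 49.6 mm/hr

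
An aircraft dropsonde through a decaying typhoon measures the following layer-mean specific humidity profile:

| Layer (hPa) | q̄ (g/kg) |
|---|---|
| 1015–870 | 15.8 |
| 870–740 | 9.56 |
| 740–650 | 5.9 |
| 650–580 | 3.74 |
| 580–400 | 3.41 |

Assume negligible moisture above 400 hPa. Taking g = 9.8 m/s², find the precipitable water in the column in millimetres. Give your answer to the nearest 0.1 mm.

Precipitable water is the column-integrated vapour mass per unit area: PW = (1/g) Σ q̄ Δp, with q in kg/kg and Δp in Pa (1 kg/m² of water = 1 mm).
Layer 1015–870 hPa: Δp = 145 hPa = 14500 Pa, q̄ = 0.0158 kg/kg → 0.0158 × 14500 / 9.8 = 23.38 mm
Layer 870–740 hPa: Δp = 130 hPa = 13000 Pa, q̄ = 0.00956 kg/kg → 0.00956 × 13000 / 9.8 = 12.68 mm
Layer 740–650 hPa: Δp = 90 hPa = 9000 Pa, q̄ = 0.0059 kg/kg → 0.0059 × 9000 / 9.8 = 5.42 mm
Layer 650–580 hPa: Δp = 70 hPa = 7000 Pa, q̄ = 0.00374 kg/kg → 0.00374 × 7000 / 9.8 = 2.67 mm
Layer 580–400 hPa: Δp = 180 hPa = 18000 Pa, q̄ = 0.00341 kg/kg → 0.00341 × 18000 / 9.8 = 6.26 mm
PW = 23.38 + 12.68 + 5.42 + 2.67 + 6.26 = 50.41 ≈ 50.4 mm.

PW ≈ 50.4 mm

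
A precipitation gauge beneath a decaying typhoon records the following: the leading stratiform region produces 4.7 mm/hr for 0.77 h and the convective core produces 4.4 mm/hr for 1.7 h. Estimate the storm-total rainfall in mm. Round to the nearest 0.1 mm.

Total = Σ Rᵢ Δtᵢ = 4.7 × 0.77 + 4.4 × 1.7
      = 3.619 + 7.48 = 11.1 mm.

total ≈ 11.1 mm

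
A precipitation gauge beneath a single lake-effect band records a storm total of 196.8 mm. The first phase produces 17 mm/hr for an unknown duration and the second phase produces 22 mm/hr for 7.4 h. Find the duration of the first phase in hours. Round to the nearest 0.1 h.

duration ≈ 2.0 h

Known phases: 22 × 7.4 = 162.8 mm.
Remaining depth = 196.8 − 162.8 = 34 mm.
Duration = 34 / 17 = 2.0 h.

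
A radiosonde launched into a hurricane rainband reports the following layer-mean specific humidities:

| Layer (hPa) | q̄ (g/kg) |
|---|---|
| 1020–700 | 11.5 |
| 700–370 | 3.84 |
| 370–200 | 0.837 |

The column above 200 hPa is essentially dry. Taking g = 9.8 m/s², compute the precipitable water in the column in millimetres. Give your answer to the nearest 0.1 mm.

Precipitable water is the column-integrated vapour mass per unit area: PW = (1/g) Σ q̄ Δp, with q in kg/kg and Δp in Pa (1 kg/m² of water = 1 mm).
Layer 1020–700 hPa: Δp = 320 hPa = 32000 Pa, q̄ = 0.0115 kg/kg → 0.0115 × 32000 / 9.8 = 37.55 mm
Layer 700–370 hPa: Δp = 330 hPa = 33000 Pa, q̄ = 0.00384 kg/kg → 0.00384 × 33000 / 9.8 = 12.93 mm
Layer 370–200 hPa: Δp = 170 hPa = 17000 Pa, q̄ = 0.000837 kg/kg → 0.000837 × 17000 / 9.8 = 1.45 mm
PW = 37.55 + 12.93 + 1.45 = 51.93 ≈ 51.9 mm.

PW ≈ 51.9 mm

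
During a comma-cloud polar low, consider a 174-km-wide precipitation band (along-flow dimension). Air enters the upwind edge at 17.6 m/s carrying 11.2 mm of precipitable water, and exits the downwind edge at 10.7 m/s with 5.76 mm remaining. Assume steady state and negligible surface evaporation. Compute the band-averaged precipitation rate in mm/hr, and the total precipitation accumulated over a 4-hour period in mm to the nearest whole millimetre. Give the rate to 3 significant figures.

Column moisture flux per unit crosswind length is F = V × PW.
Inflow: F_in = 17.6 × 11.2 = 197.12 mm·m/s
Outflow: F_out = 10.7 × 5.76 = 61.632 mm·m/s
Steady-state rate R = (F_in − F_out)/L = (197.12 − 61.632) / 174000 m = 7.787e-04 mm/s.
R = 7.787e-04 × 3600 = 2.80 mm/hr.
Over 4 h: total = 2.80 × 4 = 11.2 ≈ 11 mm.

R ≈ 2.80 mm/hr; total ≈ 11 mm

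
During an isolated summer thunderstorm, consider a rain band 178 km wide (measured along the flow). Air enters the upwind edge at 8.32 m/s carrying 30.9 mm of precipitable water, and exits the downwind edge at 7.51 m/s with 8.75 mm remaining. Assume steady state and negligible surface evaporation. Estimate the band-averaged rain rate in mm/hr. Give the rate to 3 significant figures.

R ≈ 3.87 mm/hr

Column moisture flux per unit crosswind length is F = V × PW.
Inflow: F_in = 8.32 × 30.9 = 257.088 mm·m/s
Outflow: F_out = 7.51 × 8.75 = 65.7125 mm·m/s
Steady-state rate R = (F_in − F_out)/L = (257.088 − 65.7125) / 178000 m = 1.075e-03 mm/s.
R = 1.075e-03 × 3600 = 3.87 mm/hr.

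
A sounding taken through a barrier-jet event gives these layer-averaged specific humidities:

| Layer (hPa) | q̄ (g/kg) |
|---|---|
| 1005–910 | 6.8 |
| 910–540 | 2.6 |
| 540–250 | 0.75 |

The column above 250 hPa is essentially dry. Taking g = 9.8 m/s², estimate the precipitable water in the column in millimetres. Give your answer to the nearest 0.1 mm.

PW ≈ 18.6 mm

Precipitable water is the column-integrated vapour mass per unit area: PW = (1/g) Σ q̄ Δp, with q in kg/kg and Δp in Pa (1 kg/m² of water = 1 mm).
Layer 1005–910 hPa: Δp = 95 hPa = 9500 Pa, q̄ = 0.0068 kg/kg → 0.0068 × 9500 / 9.8 = 6.59 mm
Layer 910–540 hPa: Δp = 370 hPa = 37000 Pa, q̄ = 0.0026 kg/kg → 0.0026 × 37000 / 9.8 = 9.82 mm
Layer 540–250 hPa: Δp = 290 hPa = 29000 Pa, q̄ = 0.00075 kg/kg → 0.00075 × 29000 / 9.8 = 2.22 mm
PW = 6.59 + 9.82 + 2.22 = 18.63 ≈ 18.6 mm.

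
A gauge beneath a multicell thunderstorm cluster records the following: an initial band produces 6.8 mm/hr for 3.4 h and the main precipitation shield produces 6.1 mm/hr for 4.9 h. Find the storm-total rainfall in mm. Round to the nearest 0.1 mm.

total ≈ 53.0 mm

Total = Σ Rᵢ Δtᵢ = 6.8 × 3.4 + 6.1 × 4.9
      = 23.12 + 29.89 = 53.0 mm.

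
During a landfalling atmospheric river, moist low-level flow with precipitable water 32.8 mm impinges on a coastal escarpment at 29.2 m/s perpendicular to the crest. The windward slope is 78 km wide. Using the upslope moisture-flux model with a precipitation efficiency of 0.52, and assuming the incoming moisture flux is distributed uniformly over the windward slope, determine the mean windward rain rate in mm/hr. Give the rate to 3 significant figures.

R ≈ 23.0 mm/hr

Incoming column moisture flux per unit ridge length: F = V × PW = 29.2 × 32.8 = 957.76 mm·m/s.
Spread over the 78 km slope with efficiency ε = 0.52: R = ε·F/W = 0.52 × 957.76 / 78000 m = 6.385e-03 mm/s.
R = 6.385e-03 × 3600 = 23.0 mm/hr.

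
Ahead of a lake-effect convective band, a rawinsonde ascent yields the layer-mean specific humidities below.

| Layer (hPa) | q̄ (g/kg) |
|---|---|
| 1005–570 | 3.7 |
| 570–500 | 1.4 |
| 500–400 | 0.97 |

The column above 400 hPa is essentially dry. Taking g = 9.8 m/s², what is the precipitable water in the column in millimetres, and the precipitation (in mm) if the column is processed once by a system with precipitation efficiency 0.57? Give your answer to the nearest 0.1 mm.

PW ≈ 18.4 mm; precipitation ≈ 10.5 mm

Precipitable water is the column-integrated vapour mass per unit area: PW = (1/g) Σ q̄ Δp, with q in kg/kg and Δp in Pa (1 kg/m² of water = 1 mm).
Layer 1005–570 hPa: Δp = 435 hPa = 43500 Pa, q̄ = 0.0037 kg/kg → 0.0037 × 43500 / 9.8 = 16.42 mm
Layer 570–500 hPa: Δp = 70 hPa = 7000 Pa, q̄ = 0.0014 kg/kg → 0.0014 × 7000 / 9.8 = 1.00 mm
Layer 500–400 hPa: Δp = 100 hPa = 10000 Pa, q̄ = 0.00097 kg/kg → 0.00097 × 10000 / 9.8 = 0.99 mm
PW = 16.42 + 1.00 + 0.99 = 18.41 ≈ 18.4 mm.
Precipitation = ε × PW = 0.57 × 18.4 = 10.5 mm.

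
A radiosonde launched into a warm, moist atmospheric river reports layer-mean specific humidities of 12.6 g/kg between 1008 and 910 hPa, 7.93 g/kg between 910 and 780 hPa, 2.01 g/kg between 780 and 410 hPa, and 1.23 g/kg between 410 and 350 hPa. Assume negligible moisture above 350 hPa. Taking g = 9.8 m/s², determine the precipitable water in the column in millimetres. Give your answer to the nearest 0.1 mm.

Precipitable water is the column-integrated vapour mass per unit area: PW = (1/g) Σ q̄ Δp, with q in kg/kg and Δp in Pa (1 kg/m² of water = 1 mm).
Layer 1008–910 hPa: Δp = 98 hPa = 9800 Pa, q̄ = 0.0126 kg/kg → 0.0126 × 9800 / 9.8 = 12.60 mm
Layer 910–780 hPa: Δp = 130 hPa = 13000 Pa, q̄ = 0.00793 kg/kg → 0.00793 × 13000 / 9.8 = 10.52 mm
Layer 780–410 hPa: Δp = 370 hPa = 37000 Pa, q̄ = 0.00201 kg/kg → 0.00201 × 37000 / 9.8 = 7.59 mm
Layer 410–350 hPa: Δp = 60 hPa = 6000 Pa, q̄ = 0.00123 kg/kg → 0.00123 × 6000 / 9.8 = 0.75 mm
PW = 12.60 + 10.52 + 7.59 + 0.75 = 31.46 ≈ 31.5 mm.

PW ≈ 31.5 mm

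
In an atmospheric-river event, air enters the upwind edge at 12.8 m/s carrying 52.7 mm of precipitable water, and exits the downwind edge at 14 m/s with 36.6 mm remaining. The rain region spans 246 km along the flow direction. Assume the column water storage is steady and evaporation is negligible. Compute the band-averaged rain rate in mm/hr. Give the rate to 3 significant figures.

Column moisture flux per unit crosswind length is F = V × PW.
Inflow: F_in = 12.8 × 52.7 = 674.56 mm·m/s
Outflow: F_out = 14 × 36.6 = 512.4 mm·m/s
Steady-state rate R = (F_in − F_out)/L = (674.56 − 512.4) / 246000 m = 6.592e-04 mm/s.
R = 6.592e-04 × 3600 = 2.37 mm/hr.

R ≈ 2.37 mm/hr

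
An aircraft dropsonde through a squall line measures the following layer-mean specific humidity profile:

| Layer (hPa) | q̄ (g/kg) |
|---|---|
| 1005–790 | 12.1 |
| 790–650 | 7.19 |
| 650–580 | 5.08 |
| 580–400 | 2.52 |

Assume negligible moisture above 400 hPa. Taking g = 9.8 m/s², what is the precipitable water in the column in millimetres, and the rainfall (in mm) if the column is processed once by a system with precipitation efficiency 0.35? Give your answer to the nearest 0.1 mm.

PW ≈ 45.1 mm; rainfall ≈ 15.8 mm

Precipitable water is the column-integrated vapour mass per unit area: PW = (1/g) Σ q̄ Δp, with q in kg/kg and Δp in Pa (1 kg/m² of water = 1 mm).
Layer 1005–790 hPa: Δp = 215 hPa = 21500 Pa, q̄ = 0.0121 kg/kg → 0.0121 × 21500 / 9.8 = 26.55 mm
Layer 790–650 hPa: Δp = 140 hPa = 14000 Pa, q̄ = 0.00719 kg/kg → 0.00719 × 14000 / 9.8 = 10.27 mm
Layer 650–580 hPa: Δp = 70 hPa = 7000 Pa, q̄ = 0.00508 kg/kg → 0.00508 × 7000 / 9.8 = 3.63 mm
Layer 580–400 hPa: Δp = 180 hPa = 18000 Pa, q̄ = 0.00252 kg/kg → 0.00252 × 18000 / 9.8 = 4.63 mm
PW = 26.55 + 10.27 + 3.63 + 4.63 = 45.08 ≈ 45.1 mm.
Rainfall = ε × PW = 0.35 × 45.1 = 15.8 mm.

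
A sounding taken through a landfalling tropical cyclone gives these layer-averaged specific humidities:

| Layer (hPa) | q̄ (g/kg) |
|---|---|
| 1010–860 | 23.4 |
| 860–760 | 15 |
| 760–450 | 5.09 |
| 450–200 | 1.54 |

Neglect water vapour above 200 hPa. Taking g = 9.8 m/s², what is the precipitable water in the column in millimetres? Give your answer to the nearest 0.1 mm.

Precipitable water is the column-integrated vapour mass per unit area: PW = (1/g) Σ q̄ Δp, with q in kg/kg and Δp in Pa (1 kg/m² of water = 1 mm).
Layer 1010–860 hPa: Δp = 150 hPa = 15000 Pa, q̄ = 0.0234 kg/kg → 0.0234 × 15000 / 9.8 = 35.82 mm
Layer 860–760 hPa: Δp = 100 hPa = 10000 Pa, q̄ = 0.015 kg/kg → 0.015 × 10000 / 9.8 = 15.31 mm
Layer 760–450 hPa: Δp = 310 hPa = 31000 Pa, q̄ = 0.00509 kg/kg → 0.00509 × 31000 / 9.8 = 16.10 mm
Layer 450–200 hPa: Δp = 250 hPa = 25000 Pa, q̄ = 0.00154 kg/kg → 0.00154 × 25000 / 9.8 = 3.93 mm
PW = 35.82 + 15.31 + 16.10 + 3.93 = 71.16 ≈ 71.2 mm.

PW ≈ 71.2 mm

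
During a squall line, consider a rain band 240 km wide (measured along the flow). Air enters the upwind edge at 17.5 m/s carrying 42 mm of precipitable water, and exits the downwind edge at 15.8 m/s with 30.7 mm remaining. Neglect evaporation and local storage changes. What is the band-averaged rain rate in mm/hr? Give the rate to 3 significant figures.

Column moisture flux per unit crosswind length is F = V × PW.
Inflow: F_in = 17.5 × 42 = 735 mm·m/s
Outflow: F_out = 15.8 × 30.7 = 485.06 mm·m/s
Steady-state rate R = (F_in − F_out)/L = (735 − 485.06) / 240000 m = 1.041e-03 mm/s.
R = 1.041e-03 × 3600 = 3.75 mm/hr.

R ≈ 3.75 mm/hr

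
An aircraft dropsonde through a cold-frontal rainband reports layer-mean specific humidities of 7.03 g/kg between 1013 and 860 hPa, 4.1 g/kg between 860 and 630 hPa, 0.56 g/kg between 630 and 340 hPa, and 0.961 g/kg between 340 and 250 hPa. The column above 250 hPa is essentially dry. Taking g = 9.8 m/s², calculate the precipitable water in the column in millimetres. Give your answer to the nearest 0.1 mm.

Precipitable water is the column-integrated vapour mass per unit area: PW = (1/g) Σ q̄ Δp, with q in kg/kg and Δp in Pa (1 kg/m² of water = 1 mm).
Layer 1013–860 hPa: Δp = 153 hPa = 15300 Pa, q̄ = 0.00703 kg/kg → 0.00703 × 15300 / 9.8 = 10.98 mm
Layer 860–630 hPa: Δp = 230 hPa = 23000 Pa, q̄ = 0.0041 kg/kg → 0.0041 × 23000 / 9.8 = 9.62 mm
Layer 630–340 hPa: Δp = 290 hPa = 29000 Pa, q̄ = 0.00056 kg/kg → 0.00056 × 29000 / 9.8 = 1.66 mm
Layer 340–250 hPa: Δp = 90 hPa = 9000 Pa, q̄ = 0.000961 kg/kg → 0.000961 × 9000 / 9.8 = 0.88 mm
PW = 10.98 + 9.62 + 1.66 + 0.88 = 23.14 ≈ 23.1 mm.

PW ≈ 23.1 mm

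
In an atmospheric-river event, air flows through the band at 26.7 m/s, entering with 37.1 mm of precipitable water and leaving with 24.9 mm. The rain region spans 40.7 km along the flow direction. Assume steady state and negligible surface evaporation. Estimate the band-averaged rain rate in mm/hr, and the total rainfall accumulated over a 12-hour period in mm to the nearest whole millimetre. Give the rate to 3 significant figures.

Column moisture flux per unit crosswind length is F = V × PW.
Inflow: F_in = 26.7 × 37.1 = 990.57 mm·m/s
Outflow: F_out = 26.7 × 24.9 = 664.83 mm·m/s
Steady-state rate R = (F_in − F_out)/L = (990.57 − 664.83) / 40700 m = 8.003e-03 mm/s.
R = 8.003e-03 × 3600 = 28.8 mm/hr.
Over 12 h: total = 28.8 × 12 = 345.6 ≈ 346 mm.

R ≈ 28.8 mm/hr; total ≈ 346 mm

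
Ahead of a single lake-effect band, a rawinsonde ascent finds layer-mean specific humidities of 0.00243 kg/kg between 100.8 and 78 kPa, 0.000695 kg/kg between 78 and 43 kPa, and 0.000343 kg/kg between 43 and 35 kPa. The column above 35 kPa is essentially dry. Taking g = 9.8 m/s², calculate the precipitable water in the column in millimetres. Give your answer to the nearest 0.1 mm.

PW ≈ 8.4 mm

Precipitable water is the column-integrated vapour mass per unit area: PW = (1/g) Σ q̄ Δp, with q in kg/kg and Δp in Pa (1 kg/m² of water = 1 mm).
Layer 100.8–78 kPa: Δp = 228 hPa = 22800 Pa, q̄ = 0.00243 kg/kg → 0.00243 × 22800 / 9.8 = 5.65 mm
Layer 78–43 kPa: Δp = 350 hPa = 35000 Pa, q̄ = 0.000695 kg/kg → 0.000695 × 35000 / 9.8 = 2.48 mm
Layer 43–35 kPa: Δp = 80 hPa = 8000 Pa, q̄ = 0.000343 kg/kg → 0.000343 × 8000 / 9.8 = 0.28 mm
PW = 5.65 + 2.48 + 0.28 = 8.41 ≈ 8.4 mm.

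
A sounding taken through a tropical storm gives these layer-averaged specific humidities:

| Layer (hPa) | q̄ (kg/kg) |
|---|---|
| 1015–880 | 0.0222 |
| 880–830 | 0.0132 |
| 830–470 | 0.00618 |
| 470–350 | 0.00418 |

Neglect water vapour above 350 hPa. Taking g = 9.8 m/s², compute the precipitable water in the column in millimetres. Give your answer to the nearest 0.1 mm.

Precipitable water is the column-integrated vapour mass per unit area: PW = (1/g) Σ q̄ Δp, with q in kg/kg and Δp in Pa (1 kg/m² of water = 1 mm).
Layer 1015–880 hPa: Δp = 135 hPa = 13500 Pa, q̄ = 0.0222 kg/kg → 0.0222 × 13500 / 9.8 = 30.58 mm
Layer 880–830 hPa: Δp = 50 hPa = 5000 Pa, q̄ = 0.0132 kg/kg → 0.0132 × 5000 / 9.8 = 6.73 mm
Layer 830–470 hPa: Δp = 360 hPa = 36000 Pa, q̄ = 0.00618 kg/kg → 0.00618 × 36000 / 9.8 = 22.70 mm
Layer 470–350 hPa: Δp = 120 hPa = 12000 Pa, q̄ = 0.00418 kg/kg → 0.00418 × 12000 / 9.8 = 5.12 mm
PW = 30.58 + 6.73 + 22.70 + 5.12 = 65.13 ≈ 65.1 mm.

PW ≈ 65.1 mm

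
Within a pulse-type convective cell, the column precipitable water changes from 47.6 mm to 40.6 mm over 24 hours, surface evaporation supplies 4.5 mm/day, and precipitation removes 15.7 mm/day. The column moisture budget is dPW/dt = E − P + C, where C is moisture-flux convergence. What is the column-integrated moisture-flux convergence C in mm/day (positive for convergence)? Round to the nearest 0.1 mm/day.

dPW/dt = (40.6 − 47.6) mm / (24/24 day) = -7.000 mm/day.
C = dPW/dt − E + P = (-7.000) − 4.5 + 15.7 = 4.2 mm/day.

C ≈ 4.2 mm/day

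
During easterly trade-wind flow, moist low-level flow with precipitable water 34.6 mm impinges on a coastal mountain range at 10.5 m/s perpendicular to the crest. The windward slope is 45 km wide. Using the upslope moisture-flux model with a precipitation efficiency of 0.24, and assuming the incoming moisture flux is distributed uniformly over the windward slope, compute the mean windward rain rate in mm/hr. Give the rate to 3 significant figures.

R ≈ 6.98 mm/hr

Incoming column moisture flux per unit ridge length: F = V × PW = 10.5 × 34.6 = 363.3 mm·m/s.
Spread over the 45 km slope with efficiency ε = 0.24: R = ε·F/W = 0.24 × 363.3 / 45000 m = 1.938e-03 mm/s.
R = 1.938e-03 × 3600 = 6.98 mm/hr.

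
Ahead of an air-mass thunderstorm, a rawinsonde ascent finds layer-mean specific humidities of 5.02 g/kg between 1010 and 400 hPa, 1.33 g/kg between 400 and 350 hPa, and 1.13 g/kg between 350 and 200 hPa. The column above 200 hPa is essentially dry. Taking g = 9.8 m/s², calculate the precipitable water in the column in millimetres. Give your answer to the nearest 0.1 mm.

Precipitable water is the column-integrated vapour mass per unit area: PW = (1/g) Σ q̄ Δp, with q in kg/kg and Δp in Pa (1 kg/m² of water = 1 mm).
Layer 1010–400 hPa: Δp = 610 hPa = 61000 Pa, q̄ = 0.00502 kg/kg → 0.00502 × 61000 / 9.8 = 31.25 mm
Layer 400–350 hPa: Δp = 50 hPa = 5000 Pa, q̄ = 0.00133 kg/kg → 0.00133 × 5000 / 9.8 = 0.68 mm
Layer 350–200 hPa: Δp = 150 hPa = 15000 Pa, q̄ = 0.00113 kg/kg → 0.00113 × 15000 / 9.8 = 1.73 mm
PW = 31.25 + 0.68 + 1.73 = 33.66 ≈ 33.7 mm.

PW ≈ 33.7 mm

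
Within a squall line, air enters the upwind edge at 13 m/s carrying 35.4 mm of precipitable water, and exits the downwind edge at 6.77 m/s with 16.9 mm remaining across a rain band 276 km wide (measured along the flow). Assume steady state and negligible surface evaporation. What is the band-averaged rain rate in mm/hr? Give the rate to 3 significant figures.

Column moisture flux per unit crosswind length is F = V × PW.
Inflow: F_in = 13 × 35.4 = 460.2 mm·m/s
Outflow: F_out = 6.77 × 16.9 = 114.413 mm·m/s
Steady-state rate R = (F_in − F_out)/L = (460.2 − 114.413) / 276000 m = 1.253e-03 mm/s.
R = 1.253e-03 × 3600 = 4.51 mm/hr.

R ≈ 4.51 mm/hr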